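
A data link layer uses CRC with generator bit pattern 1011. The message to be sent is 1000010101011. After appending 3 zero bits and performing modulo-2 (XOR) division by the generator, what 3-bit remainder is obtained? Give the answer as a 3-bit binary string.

Append 3 zeros: 1000010101011000. Divide by 1011 (XOR where the leading bit is 1):
  pos 0: 1000 XOR 1011 = 0011
  pos 2: 1101 XOR 1011 = 0110
  pos 3: 1100 XOR 1011 = 0111
  pos 4: 1111 XOR 1011 = 0100
  pos 5: 1000 XOR 1011 = 0011
  pos 7: 1110 XOR 1011 = 0101
  pos 8: 1011 XOR 1011 = 0000
  pos 12: 1000 XOR 1011 = 0011
Remainder (last 3 bits) = 011. This is the CRC / FCS.

011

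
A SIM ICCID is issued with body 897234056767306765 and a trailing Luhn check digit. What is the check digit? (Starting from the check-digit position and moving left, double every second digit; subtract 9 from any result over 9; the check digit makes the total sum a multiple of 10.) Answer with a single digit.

Partial digits right→left: 5 6 7 6 0 3 7 6 7 6 5 0 4 3 2 7 9 8
Double every second digit counting from the check-digit position (so the 1st, 3rd, 5th, ... of the partial from the right).
  doubled (with −9 where >9): 1 5 0 5 5 1 8 4 9 → sum 38
  kept as-is: 6 6 3 6 6 0 3 7 8 → sum 45
Total = 38 + 45 = 83.
Check digit = (10 − (83 mod 10)) mod 10 = 7.

7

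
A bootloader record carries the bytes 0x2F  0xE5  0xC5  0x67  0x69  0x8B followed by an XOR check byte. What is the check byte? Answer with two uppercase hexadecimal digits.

XOR the bytes together:
  start with 0x2F
  0x2F ⊕ 0xE5 = 0xCA
  0xCA ⊕ 0xC5 = 0x0F
  0x0F ⊕ 0x67 = 0x68
  0x68 ⊕ 0x69 = 0x01
  0x01 ⊕ 0x8B = 0x8A

8A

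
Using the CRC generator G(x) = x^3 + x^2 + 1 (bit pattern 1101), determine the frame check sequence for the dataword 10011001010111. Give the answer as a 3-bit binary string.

Append 3 zeros: 10011001010111000. Divide by 1101 (XOR where the leading bit is 1):
  pos 0: 1001 XOR 1101 = 0100
  pos 1: 1001 XOR 1101 = 0100
  pos 2: 1000 XOR 1101 = 0101
  pos 3: 1010 XOR 1101 = 0111
  pos 4: 1111 XOR 1101 = 0010
  pos 6: 1001 XOR 1101 = 0100
  pos 7: 1000 XOR 1101 = 0101
  pos 8: 1011 XOR 1101 = 0110
  pos 9: 1101 XOR 1101 = 0000
  pos 13: 1000 XOR 1101 = 0101
Remainder (last 3 bits) = 101. This is the CRC / FCS.

101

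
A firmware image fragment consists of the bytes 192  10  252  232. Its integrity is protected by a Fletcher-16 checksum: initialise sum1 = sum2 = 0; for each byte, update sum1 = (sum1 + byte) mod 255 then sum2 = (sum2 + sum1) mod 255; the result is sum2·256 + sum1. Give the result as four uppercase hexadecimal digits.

04B0

Running sums (mod 255):
  after byte 0 (192): sum1=192, sum2=192
  after byte 1 (10): sum1=202, sum2=139
  after byte 2 (252): sum1=199, sum2=83
  after byte 3 (232): sum1=176, sum2=4
Checksum = sum2·256 + sum1 = 4·256 + 176 = 1200 = 0x04B0.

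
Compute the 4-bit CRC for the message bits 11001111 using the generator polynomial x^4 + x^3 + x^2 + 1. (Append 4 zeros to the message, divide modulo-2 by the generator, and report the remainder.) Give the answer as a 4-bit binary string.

Append 4 zeros: 110011110000. Divide by 11101 (XOR where the leading bit is 1):
  pos 0: 11001 XOR 11101 = 00100
  pos 2: 10011 XOR 11101 = 01110
  pos 3: 11101 XOR 11101 = 00000
Remainder (last 4 bits) = 0000. This is the CRC / FCS.

0000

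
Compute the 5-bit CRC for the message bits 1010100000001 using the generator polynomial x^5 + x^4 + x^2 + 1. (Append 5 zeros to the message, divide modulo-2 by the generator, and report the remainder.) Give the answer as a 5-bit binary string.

Append 5 zeros: 101010000000100000. Divide by 110101 (XOR where the leading bit is 1):
  pos 0: 101010 XOR 110101 = 011111
  pos 1: 111110 XOR 110101 = 001011
  pos 3: 101100 XOR 110101 = 011001
  pos 4: 110010 XOR 110101 = 000111
  pos 7: 111001 XOR 110101 = 001100
  pos 9: 110000 XOR 110101 = 000101
  pos 12: 101000 XOR 110101 = 011101
Remainder (last 5 bits) = 11101. This is the CRC / FCS.

11101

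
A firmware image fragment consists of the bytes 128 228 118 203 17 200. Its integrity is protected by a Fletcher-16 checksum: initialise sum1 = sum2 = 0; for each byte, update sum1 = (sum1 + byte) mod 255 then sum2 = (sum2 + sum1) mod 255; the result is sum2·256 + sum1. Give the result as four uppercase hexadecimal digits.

A381

Running sums (mod 255):
  after byte 0 (128): sum1=128, sum2=128
  after byte 1 (228): sum1=101, sum2=229
  after byte 2 (118): sum1=219, sum2=193
  after byte 3 (203): sum1=167, sum2=105
  after byte 4 (17): sum1=184, sum2=34
  after byte 5 (200): sum1=129, sum2=163
Checksum = sum2·256 + sum1 = 163·256 + 129 = 41857 = 0xA381.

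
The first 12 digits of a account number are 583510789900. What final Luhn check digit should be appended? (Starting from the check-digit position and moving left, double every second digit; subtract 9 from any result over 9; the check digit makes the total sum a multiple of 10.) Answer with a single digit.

1

Partial digits right→left: 0 0 9 9 8 7 0 1 5 3 8 5
Double every second digit counting from the check-digit position (so the 1st, 3rd, 5th, ... of the partial from the right).
  doubled (with −9 where >9): 0 9 7 0 1 7 → sum 24
  kept as-is: 0 9 7 1 3 5 → sum 25
Total = 24 + 25 = 49.
Check digit = (10 − (49 mod 10)) mod 10 = 1.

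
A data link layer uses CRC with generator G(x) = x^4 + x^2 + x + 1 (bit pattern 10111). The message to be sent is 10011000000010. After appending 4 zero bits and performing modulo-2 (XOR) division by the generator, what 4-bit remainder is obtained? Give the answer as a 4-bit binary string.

1100

Append 4 zeros: 100110000000100000. Divide by 10111 (XOR where the leading bit is 1):
  pos 0: 10011 XOR 10111 = 00100
  pos 2: 10000 XOR 10111 = 00111
  pos 4: 11100 XOR 10111 = 01011
  pos 5: 10110 XOR 10111 = 00001
  pos 9: 10010 XOR 10111 = 00101
  pos 11: 10100 XOR 10111 = 00011
Remainder (last 4 bits) = 1100. This is the CRC / FCS.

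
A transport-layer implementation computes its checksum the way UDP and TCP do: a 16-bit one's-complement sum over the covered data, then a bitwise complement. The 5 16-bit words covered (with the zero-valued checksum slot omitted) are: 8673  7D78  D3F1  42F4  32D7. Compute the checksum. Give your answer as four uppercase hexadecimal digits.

B256

One's-complement addition (fold any carry out of bit 15 back into bit 0):
  0x8673 + 0x7D78 = 0x103EB → wrap carry → 0x03EC
  0x03EC + 0xD3F1 = 0x0D7DD
  0xD7DD + 0x42F4 = 0x11AD1 → wrap carry → 0x1AD2
  0x1AD2 + 0x32D7 = 0x04DA9
One's-complement sum = 0x4DA9.
Checksum = ~0x4DA9 & 0xFFFF = 0xB256.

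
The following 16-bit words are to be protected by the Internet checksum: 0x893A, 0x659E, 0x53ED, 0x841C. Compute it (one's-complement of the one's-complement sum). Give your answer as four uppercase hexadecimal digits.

One's-complement addition (fold any carry out of bit 15 back into bit 0):
  0x893A + 0x659E = 0x0EED8
  0xEED8 + 0x53ED = 0x142C5 → wrap carry → 0x42C6
  0x42C6 + 0x841C = 0x0C6E2
One's-complement sum = 0xC6E2.
Checksum = ~0xC6E2 & 0xFFFF = 0x391D.

391D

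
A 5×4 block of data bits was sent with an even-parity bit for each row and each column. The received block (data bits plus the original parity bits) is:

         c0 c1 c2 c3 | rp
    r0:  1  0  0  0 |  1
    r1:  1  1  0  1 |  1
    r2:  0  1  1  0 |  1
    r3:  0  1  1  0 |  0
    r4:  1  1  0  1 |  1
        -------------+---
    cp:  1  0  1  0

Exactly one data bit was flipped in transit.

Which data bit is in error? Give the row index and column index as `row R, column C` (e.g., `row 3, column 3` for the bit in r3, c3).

Recompute each row's even parity and compare to rp:
  r0: data parity 1, sent rp 1 → ok
  r1: data parity 1, sent rp 1 → ok
  r2: data parity 0, sent rp 1 → mismatch
  r3: data parity 0, sent rp 0 → ok
  r4: data parity 1, sent rp 1 → ok
Recompute each column's even parity and compare to cp:
  c0: data parity 1, sent cp 1 → ok
  c1: data parity 0, sent cp 0 → ok
  c2: data parity 0, sent cp 1 → mismatch
  c3: data parity 0, sent cp 0 → ok
Exactly one row (r2) and one column (c2) fail → the flipped bit is at their intersection.

row 2, column 2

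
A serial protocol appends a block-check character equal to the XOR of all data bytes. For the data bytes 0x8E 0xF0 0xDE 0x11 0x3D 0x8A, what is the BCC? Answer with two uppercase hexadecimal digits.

XOR the bytes together:
  start with 0x8E
  0x8E ⊕ 0xF0 = 0x7E
  0x7E ⊕ 0xDE = 0xA0
  0xA0 ⊕ 0x11 = 0xB1
  0xB1 ⊕ 0x3D = 0x8C
  0x8C ⊕ 0x8A = 0x06

06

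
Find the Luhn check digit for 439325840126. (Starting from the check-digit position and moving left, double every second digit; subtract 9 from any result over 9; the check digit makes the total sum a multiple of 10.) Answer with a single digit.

9

Partial digits right→left: 6 2 1 0 4 8 5 2 3 9 3 4
Double every second digit counting from the check-digit position (so the 1st, 3rd, 5th, ... of the partial from the right).
  doubled (with −9 where >9): 3 2 8 1 6 6 → sum 26
  kept as-is: 2 0 8 2 9 4 → sum 25
Total = 26 + 25 = 51.
Check digit = (10 − (51 mod 10)) mod 10 = 9.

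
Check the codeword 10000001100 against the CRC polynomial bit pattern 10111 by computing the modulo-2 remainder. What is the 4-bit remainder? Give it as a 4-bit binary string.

Modulo-2 division of 10000001100 by 10111:
  pos 0: 10000 XOR 10111 = 00111
  pos 2: 11100 XOR 10111 = 01011
  pos 3: 10111 XOR 10111 = 00000
Remainder = 0100 (nonzero — an error is detected).

0100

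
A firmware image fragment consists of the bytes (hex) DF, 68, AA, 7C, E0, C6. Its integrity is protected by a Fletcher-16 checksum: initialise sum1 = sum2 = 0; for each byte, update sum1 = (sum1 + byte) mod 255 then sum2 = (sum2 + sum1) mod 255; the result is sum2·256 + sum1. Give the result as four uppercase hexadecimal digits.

F117

Running sums (mod 255):
  after byte 0 (DF): sum1=223, sum2=223
  after byte 1 (68): sum1=72, sum2=40
  after byte 2 (AA): sum1=242, sum2=27
  after byte 3 (7C): sum1=111, sum2=138
  after byte 4 (E0): sum1=80, sum2=218
  after byte 5 (C6): sum1=23, sum2=241
Checksum = sum2·256 + sum1 = 241·256 + 23 = 61719 = 0xF117.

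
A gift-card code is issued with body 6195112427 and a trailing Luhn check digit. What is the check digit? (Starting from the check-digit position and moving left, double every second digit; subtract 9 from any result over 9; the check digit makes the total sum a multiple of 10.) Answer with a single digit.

Partial digits right→left: 7 2 4 2 1 1 5 9 1 6
Double every second digit counting from the check-digit position (so the 1st, 3rd, 5th, ... of the partial from the right).
  doubled (with −9 where >9): 5 8 2 1 2 → sum 18
  kept as-is: 2 2 1 9 6 → sum 20
Total = 18 + 20 = 38.
Check digit = (10 − (38 mod 10)) mod 10 = 2.

2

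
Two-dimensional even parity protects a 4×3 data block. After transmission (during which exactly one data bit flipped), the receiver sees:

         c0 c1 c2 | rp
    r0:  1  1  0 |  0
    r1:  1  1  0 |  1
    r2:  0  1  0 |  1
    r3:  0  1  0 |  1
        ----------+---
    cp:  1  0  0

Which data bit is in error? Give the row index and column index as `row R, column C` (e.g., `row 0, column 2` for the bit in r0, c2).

row 1, column 0

Recompute each row's even parity and compare to rp:
  r0: data parity 0, sent rp 0 → ok
  r1: data parity 0, sent rp 1 → mismatch
  r2: data parity 1, sent rp 1 → ok
  r3: data parity 1, sent rp 1 → ok
Recompute each column's even parity and compare to cp:
  c0: data parity 0, sent cp 1 → mismatch
  c1: data parity 0, sent cp 0 → ok
  c2: data parity 0, sent cp 0 → ok
Exactly one row (r1) and one column (c0) fail → the flipped bit is at their intersection.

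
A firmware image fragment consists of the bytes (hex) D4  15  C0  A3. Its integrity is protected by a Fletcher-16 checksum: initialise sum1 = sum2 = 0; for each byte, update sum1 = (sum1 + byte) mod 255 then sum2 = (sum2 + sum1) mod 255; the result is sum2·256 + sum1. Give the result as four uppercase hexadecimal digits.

B74E

Running sums (mod 255):
  after byte 0 (D4): sum1=212, sum2=212
  after byte 1 (15): sum1=233, sum2=190
  after byte 2 (C0): sum1=170, sum2=105
  after byte 3 (A3): sum1=78, sum2=183
Checksum = sum2·256 + sum1 = 183·256 + 78 = 46926 = 0xB74E.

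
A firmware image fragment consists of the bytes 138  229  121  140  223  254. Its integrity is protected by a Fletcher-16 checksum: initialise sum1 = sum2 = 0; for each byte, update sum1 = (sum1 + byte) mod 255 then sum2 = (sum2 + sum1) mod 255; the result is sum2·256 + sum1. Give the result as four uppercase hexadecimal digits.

Running sums (mod 255):
  after byte 0 (138): sum1=138, sum2=138
  after byte 1 (229): sum1=112, sum2=250
  after byte 2 (121): sum1=233, sum2=228
  after byte 3 (140): sum1=118, sum2=91
  after byte 4 (223): sum1=86, sum2=177
  after byte 5 (254): sum1=85, sum2=7
Checksum = sum2·256 + sum1 = 7·256 + 85 = 1877 = 0x0755.

0755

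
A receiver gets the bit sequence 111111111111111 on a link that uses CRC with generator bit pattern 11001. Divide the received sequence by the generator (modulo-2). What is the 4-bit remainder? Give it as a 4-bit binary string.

0000

Modulo-2 division of 111111111111111 by 11001:
  pos 0: 11111 XOR 11001 = 00110
  pos 2: 11011 XOR 11001 = 00010
  pos 5: 10111 XOR 11001 = 01110
  pos 6: 11101 XOR 11001 = 00100
  pos 8: 10011 XOR 11001 = 01010
  pos 9: 10101 XOR 11001 = 01100
  pos 10: 11001 XOR 11001 = 00000
Remainder = 0000 (zero — the frame passes the CRC check).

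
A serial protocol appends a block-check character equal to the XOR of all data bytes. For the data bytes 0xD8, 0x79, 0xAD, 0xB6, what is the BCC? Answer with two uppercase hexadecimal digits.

XOR the bytes together:
  start with 0xD8
  0xD8 ⊕ 0x79 = 0xA1
  0xA1 ⊕ 0xAD = 0x0C
  0x0C ⊕ 0xB6 = 0xBA

BA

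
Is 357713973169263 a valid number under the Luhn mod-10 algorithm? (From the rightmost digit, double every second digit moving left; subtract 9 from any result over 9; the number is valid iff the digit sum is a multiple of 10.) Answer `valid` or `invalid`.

invalid

From the right, keep odd positions and double even positions (subtract 9 from any doubled value over 9):
  doubled (positions 2,4,...): 3 9 2 5 6 5 1 → sum 31
  kept (positions 1,3,...): 3 2 6 3 9 1 7 3 → sum 34
Total = 65.
65 mod 10 = 5, so the number is invalid.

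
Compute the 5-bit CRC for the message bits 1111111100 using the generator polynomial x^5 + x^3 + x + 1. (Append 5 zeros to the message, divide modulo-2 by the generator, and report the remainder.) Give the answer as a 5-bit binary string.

11011

Append 5 zeros: 111111110000000. Divide by 101011 (XOR where the leading bit is 1):
  pos 0: 111111 XOR 101011 = 010100
  pos 1: 101001 XOR 101011 = 000010
  pos 5: 101000 XOR 101011 = 000011
  pos 9: 110000 XOR 101011 = 011011
Remainder (last 5 bits) = 11011. This is the CRC / FCS.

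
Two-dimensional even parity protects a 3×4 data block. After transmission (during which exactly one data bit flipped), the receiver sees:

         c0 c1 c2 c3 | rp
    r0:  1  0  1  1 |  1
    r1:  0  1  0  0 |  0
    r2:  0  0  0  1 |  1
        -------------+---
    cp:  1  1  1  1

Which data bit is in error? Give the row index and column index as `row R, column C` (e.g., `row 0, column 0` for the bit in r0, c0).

row 1, column 3

Recompute each row's even parity and compare to rp:
  r0: data parity 1, sent rp 1 → ok
  r1: data parity 1, sent rp 0 → mismatch
  r2: data parity 1, sent rp 1 → ok
Recompute each column's even parity and compare to cp:
  c0: data parity 1, sent cp 1 → ok
  c1: data parity 1, sent cp 1 → ok
  c2: data parity 1, sent cp 1 → ok
  c3: data parity 0, sent cp 1 → mismatch
Exactly one row (r1) and one column (c3) fail → the flipped bit is at their intersection.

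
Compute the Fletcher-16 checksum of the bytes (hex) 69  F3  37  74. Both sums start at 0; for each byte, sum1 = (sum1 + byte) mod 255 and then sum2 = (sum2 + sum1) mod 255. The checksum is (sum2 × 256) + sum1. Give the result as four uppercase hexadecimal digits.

6409

Running sums (mod 255):
  after byte 0 (69): sum1=105, sum2=105
  after byte 1 (F3): sum1=93, sum2=198
  after byte 2 (37): sum1=148, sum2=91
  after byte 3 (74): sum1=9, sum2=100
Checksum = sum2·256 + sum1 = 100·256 + 9 = 25609 = 0x6409.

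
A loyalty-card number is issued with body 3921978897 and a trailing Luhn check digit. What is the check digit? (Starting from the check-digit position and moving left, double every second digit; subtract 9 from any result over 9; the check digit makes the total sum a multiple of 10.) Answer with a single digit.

Partial digits right→left: 7 9 8 8 7 9 1 2 9 3
Double every second digit counting from the check-digit position (so the 1st, 3rd, 5th, ... of the partial from the right).
  doubled (with −9 where >9): 5 7 5 2 9 → sum 28
  kept as-is: 9 8 9 2 3 → sum 31
Total = 28 + 31 = 59.
Check digit = (10 − (59 mod 10)) mod 10 = 1.

1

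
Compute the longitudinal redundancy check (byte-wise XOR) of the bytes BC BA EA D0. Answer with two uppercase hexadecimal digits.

XOR the bytes together:
  start with 0xBC
  0xBC ⊕ 0xBA = 0x06
  0x06 ⊕ 0xEA = 0xEC
  0xEC ⊕ 0xD0 = 0x3C

3C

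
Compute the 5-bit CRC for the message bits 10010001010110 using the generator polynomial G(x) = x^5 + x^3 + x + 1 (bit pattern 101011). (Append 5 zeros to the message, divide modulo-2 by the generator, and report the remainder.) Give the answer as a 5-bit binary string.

Append 5 zeros: 1001000101011000000. Divide by 101011 (XOR where the leading bit is 1):
  pos 0: 100100 XOR 101011 = 001111
  pos 2: 111101 XOR 101011 = 010110
  pos 3: 101100 XOR 101011 = 000111
  pos 6: 111101 XOR 101011 = 010110
  pos 7: 101101 XOR 101011 = 000110
  pos 10: 110000 XOR 101011 = 011011
  pos 11: 110110 XOR 101011 = 011101
  pos 12: 111010 XOR 101011 = 010001
  pos 13: 100010 XOR 101011 = 001001
Remainder (last 5 bits) = 01001. This is the CRC / FCS.

01001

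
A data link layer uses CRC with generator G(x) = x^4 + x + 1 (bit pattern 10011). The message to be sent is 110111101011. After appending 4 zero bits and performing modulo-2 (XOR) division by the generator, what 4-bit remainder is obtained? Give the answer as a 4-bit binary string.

1010

Append 4 zeros: 1101111010110000. Divide by 10011 (XOR where the leading bit is 1):
  pos 0: 11011 XOR 10011 = 01000
  pos 1: 10001 XOR 10011 = 00010
  pos 4: 10101 XOR 10011 = 00110
  pos 6: 11001 XOR 10011 = 01010
  pos 7: 10101 XOR 10011 = 00110
  pos 9: 11000 XOR 10011 = 01011
  pos 10: 10110 XOR 10011 = 00101
Remainder (last 4 bits) = 1010. This is the CRC / FCS.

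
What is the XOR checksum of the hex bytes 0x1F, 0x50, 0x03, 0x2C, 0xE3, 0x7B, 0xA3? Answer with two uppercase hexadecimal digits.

5B

XOR the bytes together:
  start with 0x1F
  0x1F ⊕ 0x50 = 0x4F
  0x4F ⊕ 0x03 = 0x4C
  0x4C ⊕ 0x2C = 0x60
  0x60 ⊕ 0xE3 = 0x83
  0x83 ⊕ 0x7B = 0xF8
  0xF8 ⊕ 0xA3 = 0x5B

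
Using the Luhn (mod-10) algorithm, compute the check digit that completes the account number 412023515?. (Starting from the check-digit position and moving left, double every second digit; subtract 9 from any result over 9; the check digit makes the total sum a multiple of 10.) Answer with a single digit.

Partial digits right→left: 5 1 5 3 2 0 2 1 4
Double every second digit counting from the check-digit position (so the 1st, 3rd, 5th, ... of the partial from the right).
  doubled (with −9 where >9): 1 1 4 4 8 → sum 18
  kept as-is: 1 3 0 1 → sum 5
Total = 18 + 5 = 23.
Check digit = (10 − (23 mod 10)) mod 10 = 7.

7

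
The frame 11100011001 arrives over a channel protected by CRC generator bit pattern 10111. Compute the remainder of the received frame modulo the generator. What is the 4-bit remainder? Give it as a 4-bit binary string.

Modulo-2 division of 11100011001 by 10111:
  pos 0: 11100 XOR 10111 = 01011
  pos 1: 10110 XOR 10111 = 00001
  pos 5: 11100 XOR 10111 = 01011
  pos 6: 10111 XOR 10111 = 00000
Remainder = 0000 (zero — the frame passes the CRC check).

0000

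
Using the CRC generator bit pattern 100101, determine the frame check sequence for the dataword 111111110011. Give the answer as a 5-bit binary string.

01000

Append 5 zeros: 11111111001100000. Divide by 100101 (XOR where the leading bit is 1):
  pos 0: 111111 XOR 100101 = 011010
  pos 1: 110101 XOR 100101 = 010000
  pos 2: 100001 XOR 100101 = 000100
  pos 5: 100001 XOR 100101 = 000100
  pos 8: 100100 XOR 100101 = 000001
Remainder (last 5 bits) = 01000. This is the CRC / FCS.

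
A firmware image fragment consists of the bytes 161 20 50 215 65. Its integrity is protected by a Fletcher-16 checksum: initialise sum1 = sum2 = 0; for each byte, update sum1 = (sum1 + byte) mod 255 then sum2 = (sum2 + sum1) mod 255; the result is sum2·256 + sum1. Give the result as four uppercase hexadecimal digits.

0001

Running sums (mod 255):
  after byte 0 (161): sum1=161, sum2=161
  after byte 1 (20): sum1=181, sum2=87
  after byte 2 (50): sum1=231, sum2=63
  after byte 3 (215): sum1=191, sum2=254
  after byte 4 (65): sum1=1, sum2=0
Checksum = sum2·256 + sum1 = 0·256 + 1 = 1 = 0x0001.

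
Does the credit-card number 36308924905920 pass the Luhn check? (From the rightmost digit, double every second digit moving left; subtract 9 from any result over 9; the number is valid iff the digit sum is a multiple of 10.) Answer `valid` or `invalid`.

invalid

From the right, keep odd positions and double even positions (subtract 9 from any doubled value over 9):
  doubled (positions 2,4,...): 4 1 9 4 7 6 6 → sum 37
  kept (positions 1,3,...): 0 9 0 4 9 0 6 → sum 28
Total = 65.
65 mod 10 = 5, so the number is invalid.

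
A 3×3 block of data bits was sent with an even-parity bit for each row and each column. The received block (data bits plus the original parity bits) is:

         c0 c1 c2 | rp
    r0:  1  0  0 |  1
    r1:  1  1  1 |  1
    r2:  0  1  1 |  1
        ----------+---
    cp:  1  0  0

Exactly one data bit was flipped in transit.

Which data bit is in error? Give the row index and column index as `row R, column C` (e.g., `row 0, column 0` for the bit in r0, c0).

row 2, column 0

Recompute each row's even parity and compare to rp:
  r0: data parity 1, sent rp 1 → ok
  r1: data parity 1, sent rp 1 → ok
  r2: data parity 0, sent rp 1 → mismatch
Recompute each column's even parity and compare to cp:
  c0: data parity 0, sent cp 1 → mismatch
  c1: data parity 0, sent cp 0 → ok
  c2: data parity 0, sent cp 0 → ok
Exactly one row (r2) and one column (c0) fail → the flipped bit is at their intersection.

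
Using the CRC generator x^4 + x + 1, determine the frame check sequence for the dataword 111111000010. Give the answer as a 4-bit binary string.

0101

Append 4 zeros: 1111110000100000. Divide by 10011 (XOR where the leading bit is 1):
  pos 0: 11111 XOR 10011 = 01100
  pos 1: 11001 XOR 10011 = 01010
  pos 2: 10100 XOR 10011 = 00111
  pos 4: 11100 XOR 10011 = 01111
  pos 5: 11110 XOR 10011 = 01101
  pos 6: 11011 XOR 10011 = 01000
  pos 7: 10000 XOR 10011 = 00011
  pos 10: 11000 XOR 10011 = 01011
  pos 11: 10110 XOR 10011 = 00101
Remainder (last 4 bits) = 0101. This is the CRC / FCS.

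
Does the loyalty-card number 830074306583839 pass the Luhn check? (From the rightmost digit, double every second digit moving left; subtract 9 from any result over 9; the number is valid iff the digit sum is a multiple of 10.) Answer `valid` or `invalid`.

invalid

From the right, keep odd positions and double even positions (subtract 9 from any doubled value over 9):
  doubled (positions 2,4,...): 6 6 1 0 8 0 6 → sum 27
  kept (positions 1,3,...): 9 8 8 6 3 7 0 8 → sum 49
Total = 76.
76 mod 10 = 6, so the number is invalid.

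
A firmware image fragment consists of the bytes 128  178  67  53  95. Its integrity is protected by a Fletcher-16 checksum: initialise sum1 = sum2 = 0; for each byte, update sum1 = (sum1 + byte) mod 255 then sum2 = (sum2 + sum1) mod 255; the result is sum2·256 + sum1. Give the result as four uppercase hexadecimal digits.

E00B

Running sums (mod 255):
  after byte 0 (128): sum1=128, sum2=128
  after byte 1 (178): sum1=51, sum2=179
  after byte 2 (67): sum1=118, sum2=42
  after byte 3 (53): sum1=171, sum2=213
  after byte 4 (95): sum1=11, sum2=224
Checksum = sum2·256 + sum1 = 224·256 + 11 = 57355 = 0xE00B.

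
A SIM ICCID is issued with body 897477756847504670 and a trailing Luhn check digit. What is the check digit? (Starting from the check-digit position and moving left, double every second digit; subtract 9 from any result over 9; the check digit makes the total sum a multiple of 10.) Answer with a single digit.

Partial digits right→left: 0 7 6 4 0 5 7 4 8 6 5 7 7 7 4 7 9 8
Double every second digit counting from the check-digit position (so the 1st, 3rd, 5th, ... of the partial from the right).
  doubled (with −9 where >9): 0 3 0 5 7 1 5 8 9 → sum 38
  kept as-is: 7 4 5 4 6 7 7 7 8 → sum 55
Total = 38 + 55 = 93.
Check digit = (10 − (93 mod 10)) mod 10 = 7.

7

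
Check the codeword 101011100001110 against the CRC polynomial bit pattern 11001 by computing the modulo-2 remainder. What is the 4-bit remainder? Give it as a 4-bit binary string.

Modulo-2 division of 101011100001110 by 11001:
  pos 0: 10101 XOR 11001 = 01100
  pos 1: 11001 XOR 11001 = 00000
  pos 6: 10000 XOR 11001 = 01001
  pos 7: 10011 XOR 11001 = 01010
  pos 8: 10101 XOR 11001 = 01100
  pos 9: 11001 XOR 11001 = 00000
Remainder = 0000 (zero — the frame passes the CRC check).

0000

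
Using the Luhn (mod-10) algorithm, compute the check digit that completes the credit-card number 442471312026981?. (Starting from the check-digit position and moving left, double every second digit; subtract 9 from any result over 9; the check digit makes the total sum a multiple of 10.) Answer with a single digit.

4

Partial digits right→left: 1 8 9 6 2 0 2 1 3 1 7 4 2 4 4
Double every second digit counting from the check-digit position (so the 1st, 3rd, 5th, ... of the partial from the right).
  doubled (with −9 where >9): 2 9 4 4 6 5 4 8 → sum 42
  kept as-is: 8 6 0 1 1 4 4 → sum 24
Total = 42 + 24 = 66.
Check digit = (10 − (66 mod 10)) mod 10 = 4.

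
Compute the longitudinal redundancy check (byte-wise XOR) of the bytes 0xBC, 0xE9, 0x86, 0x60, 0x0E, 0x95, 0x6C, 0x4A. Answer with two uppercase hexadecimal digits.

0E

XOR the bytes together:
  start with 0xBC
  0xBC ⊕ 0xE9 = 0x55
  0x55 ⊕ 0x86 = 0xD3
  0xD3 ⊕ 0x60 = 0xB3
  0xB3 ⊕ 0x0E = 0xBD
  0xBD ⊕ 0x95 = 0x28
  0x28 ⊕ 0x6C = 0x44
  0x44 ⊕ 0x4A = 0x0E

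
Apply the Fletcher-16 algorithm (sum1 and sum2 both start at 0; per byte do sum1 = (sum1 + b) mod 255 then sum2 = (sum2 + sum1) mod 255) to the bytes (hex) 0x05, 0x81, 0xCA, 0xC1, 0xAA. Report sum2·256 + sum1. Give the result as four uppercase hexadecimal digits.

Running sums (mod 255):
  after byte 0 (0x05): sum1=5, sum2=5
  after byte 1 (0x81): sum1=134, sum2=139
  after byte 2 (0xCA): sum1=81, sum2=220
  after byte 3 (0xC1): sum1=19, sum2=239
  after byte 4 (0xAA): sum1=189, sum2=173
Checksum = sum2·256 + sum1 = 173·256 + 189 = 44477 = 0xADBD.

ADBD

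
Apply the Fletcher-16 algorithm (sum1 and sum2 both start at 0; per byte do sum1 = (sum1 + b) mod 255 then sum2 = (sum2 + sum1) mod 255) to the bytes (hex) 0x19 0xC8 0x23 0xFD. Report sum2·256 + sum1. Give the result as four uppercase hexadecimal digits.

Running sums (mod 255):
  after byte 0 (0x19): sum1=25, sum2=25
  after byte 1 (0xC8): sum1=225, sum2=250
  after byte 2 (0x23): sum1=5, sum2=0
  after byte 3 (0xFD): sum1=3, sum2=3
Checksum = sum2·256 + sum1 = 3·256 + 3 = 771 = 0x0303.

0303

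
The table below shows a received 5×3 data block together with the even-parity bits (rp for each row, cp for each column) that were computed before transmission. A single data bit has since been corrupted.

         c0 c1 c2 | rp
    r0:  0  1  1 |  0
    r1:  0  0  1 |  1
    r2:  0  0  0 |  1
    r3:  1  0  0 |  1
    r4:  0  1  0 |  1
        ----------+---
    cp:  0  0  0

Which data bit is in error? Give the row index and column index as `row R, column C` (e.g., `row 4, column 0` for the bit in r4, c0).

Recompute each row's even parity and compare to rp:
  r0: data parity 0, sent rp 0 → ok
  r1: data parity 1, sent rp 1 → ok
  r2: data parity 0, sent rp 1 → mismatch
  r3: data parity 1, sent rp 1 → ok
  r4: data parity 1, sent rp 1 → ok
Recompute each column's even parity and compare to cp:
  c0: data parity 1, sent cp 0 → mismatch
  c1: data parity 0, sent cp 0 → ok
  c2: data parity 0, sent cp 0 → ok
Exactly one row (r2) and one column (c0) fail → the flipped bit is at their intersection.

row 2, column 0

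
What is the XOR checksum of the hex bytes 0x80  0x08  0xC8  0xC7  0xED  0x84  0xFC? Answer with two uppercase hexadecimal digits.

12

XOR the bytes together:
  start with 0x80
  0x80 ⊕ 0x08 = 0x88
  0x88 ⊕ 0xC8 = 0x40
  0x40 ⊕ 0xC7 = 0x87
  0x87 ⊕ 0xED = 0x6A
  0x6A ⊕ 0x84 = 0xEE
  0xEE ⊕ 0xFC = 0x12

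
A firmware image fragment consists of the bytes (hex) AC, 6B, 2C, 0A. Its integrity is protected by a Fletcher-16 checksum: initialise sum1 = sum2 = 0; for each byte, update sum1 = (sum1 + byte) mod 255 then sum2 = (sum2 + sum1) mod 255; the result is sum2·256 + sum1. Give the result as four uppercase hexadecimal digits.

Running sums (mod 255):
  after byte 0 (AC): sum1=172, sum2=172
  after byte 1 (6B): sum1=24, sum2=196
  after byte 2 (2C): sum1=68, sum2=9
  after byte 3 (0A): sum1=78, sum2=87
Checksum = sum2·256 + sum1 = 87·256 + 78 = 22350 = 0x574E.

574E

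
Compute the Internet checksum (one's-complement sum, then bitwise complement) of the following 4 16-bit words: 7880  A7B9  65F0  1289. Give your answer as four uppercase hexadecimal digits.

One's-complement addition (fold any carry out of bit 15 back into bit 0):
  0x7880 + 0xA7B9 = 0x12039 → wrap carry → 0x203A
  0x203A + 0x65F0 = 0x0862A
  0x862A + 0x1289 = 0x098B3
One's-complement sum = 0x98B3.
Checksum = ~0x98B3 & 0xFFFF = 0x674C.

674C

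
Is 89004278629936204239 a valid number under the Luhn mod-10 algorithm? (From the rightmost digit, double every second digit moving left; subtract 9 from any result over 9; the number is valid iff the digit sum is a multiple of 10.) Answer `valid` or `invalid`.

From the right, keep odd positions and double even positions (subtract 9 from any doubled value over 9):
  doubled (positions 2,4,...): 6 8 4 6 9 3 5 8 0 7 → sum 56
  kept (positions 1,3,...): 9 2 0 6 9 2 8 2 0 9 → sum 47
Total = 103.
103 mod 10 = 3, so the number is invalid.

invalid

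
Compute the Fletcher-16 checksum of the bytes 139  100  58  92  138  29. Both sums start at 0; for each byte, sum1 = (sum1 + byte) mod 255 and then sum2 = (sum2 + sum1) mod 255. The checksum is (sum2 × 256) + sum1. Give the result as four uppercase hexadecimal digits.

6B2E

Running sums (mod 255):
  after byte 0 (139): sum1=139, sum2=139
  after byte 1 (100): sum1=239, sum2=123
  after byte 2 (58): sum1=42, sum2=165
  after byte 3 (92): sum1=134, sum2=44
  after byte 4 (138): sum1=17, sum2=61
  after byte 5 (29): sum1=46, sum2=107
Checksum = sum2·256 + sum1 = 107·256 + 46 = 27438 = 0x6B2E.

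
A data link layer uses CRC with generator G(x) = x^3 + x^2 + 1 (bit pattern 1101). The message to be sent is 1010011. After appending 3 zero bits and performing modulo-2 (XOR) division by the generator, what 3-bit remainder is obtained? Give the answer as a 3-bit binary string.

111

Append 3 zeros: 1010011000. Divide by 1101 (XOR where the leading bit is 1):
  pos 0: 1010 XOR 1101 = 0111
  pos 1: 1110 XOR 1101 = 0011
  pos 3: 1111 XOR 1101 = 0010
  pos 5: 1000 XOR 1101 = 0101
  pos 6: 1010 XOR 1101 = 0111
Remainder (last 3 bits) = 111. This is the CRC / FCS.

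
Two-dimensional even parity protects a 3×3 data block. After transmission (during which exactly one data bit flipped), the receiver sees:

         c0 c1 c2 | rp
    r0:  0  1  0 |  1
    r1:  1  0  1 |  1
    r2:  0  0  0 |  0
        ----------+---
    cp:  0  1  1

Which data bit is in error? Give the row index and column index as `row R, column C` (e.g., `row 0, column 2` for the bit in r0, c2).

Recompute each row's even parity and compare to rp:
  r0: data parity 1, sent rp 1 → ok
  r1: data parity 0, sent rp 1 → mismatch
  r2: data parity 0, sent rp 0 → ok
Recompute each column's even parity and compare to cp:
  c0: data parity 1, sent cp 0 → mismatch
  c1: data parity 1, sent cp 1 → ok
  c2: data parity 1, sent cp 1 → ok
Exactly one row (r1) and one column (c0) fail → the flipped bit is at their intersection.

row 1, column 0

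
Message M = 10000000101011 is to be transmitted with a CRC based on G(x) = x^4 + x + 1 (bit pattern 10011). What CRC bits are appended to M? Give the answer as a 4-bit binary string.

Append 4 zeros: 100000001010110000. Divide by 10011 (XOR where the leading bit is 1):
  pos 0: 10000 XOR 10011 = 00011
  pos 3: 11000 XOR 10011 = 01011
  pos 4: 10111 XOR 10011 = 00100
  pos 6: 10001 XOR 10011 = 00010
  pos 9: 10011 XOR 10011 = 00000
Remainder (last 4 bits) = 0000. This is the CRC / FCS.

0000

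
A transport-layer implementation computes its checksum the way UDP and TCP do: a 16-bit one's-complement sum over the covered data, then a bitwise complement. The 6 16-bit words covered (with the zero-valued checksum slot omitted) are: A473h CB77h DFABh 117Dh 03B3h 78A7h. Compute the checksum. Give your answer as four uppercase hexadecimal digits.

One's-complement addition (fold any carry out of bit 15 back into bit 0):
  0xA473 + 0xCB77 = 0x16FEA → wrap carry → 0x6FEB
  0x6FEB + 0xDFAB = 0x14F96 → wrap carry → 0x4F97
  0x4F97 + 0x117D = 0x06114
  0x6114 + 0x03B3 = 0x064C7
  0x64C7 + 0x78A7 = 0x0DD6E
One's-complement sum = 0xDD6E.
Checksum = ~0xDD6E & 0xFFFF = 0x2291.

2291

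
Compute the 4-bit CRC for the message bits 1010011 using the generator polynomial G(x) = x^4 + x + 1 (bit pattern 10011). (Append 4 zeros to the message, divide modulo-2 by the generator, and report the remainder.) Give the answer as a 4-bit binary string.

Append 4 zeros: 10100110000. Divide by 10011 (XOR where the leading bit is 1):
  pos 0: 10100 XOR 10011 = 00111
  pos 2: 11111 XOR 10011 = 01100
  pos 3: 11000 XOR 10011 = 01011
  pos 4: 10110 XOR 10011 = 00101
  pos 6: 10100 XOR 10011 = 00111
Remainder (last 4 bits) = 0111. This is the CRC / FCS.

0111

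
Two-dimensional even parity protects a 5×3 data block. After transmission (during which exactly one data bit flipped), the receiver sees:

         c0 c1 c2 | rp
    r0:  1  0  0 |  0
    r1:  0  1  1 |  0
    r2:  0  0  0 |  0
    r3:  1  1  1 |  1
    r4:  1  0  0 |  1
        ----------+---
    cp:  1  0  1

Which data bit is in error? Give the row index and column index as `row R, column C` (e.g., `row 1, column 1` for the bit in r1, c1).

Recompute each row's even parity and compare to rp:
  r0: data parity 1, sent rp 0 → mismatch
  r1: data parity 0, sent rp 0 → ok
  r2: data parity 0, sent rp 0 → ok
  r3: data parity 1, sent rp 1 → ok
  r4: data parity 1, sent rp 1 → ok
Recompute each column's even parity and compare to cp:
  c0: data parity 1, sent cp 1 → ok
  c1: data parity 0, sent cp 0 → ok
  c2: data parity 0, sent cp 1 → mismatch
Exactly one row (r0) and one column (c2) fail → the flipped bit is at their intersection.

row 0, column 2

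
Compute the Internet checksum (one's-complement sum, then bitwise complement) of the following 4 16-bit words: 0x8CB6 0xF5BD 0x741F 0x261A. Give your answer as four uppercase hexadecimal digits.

E351

One's-complement addition (fold any carry out of bit 15 back into bit 0):
  0x8CB6 + 0xF5BD = 0x18273 → wrap carry → 0x8274
  0x8274 + 0x741F = 0x0F693
  0xF693 + 0x261A = 0x11CAD → wrap carry → 0x1CAE
One's-complement sum = 0x1CAE.
Checksum = ~0x1CAE & 0xFFFF = 0xE351.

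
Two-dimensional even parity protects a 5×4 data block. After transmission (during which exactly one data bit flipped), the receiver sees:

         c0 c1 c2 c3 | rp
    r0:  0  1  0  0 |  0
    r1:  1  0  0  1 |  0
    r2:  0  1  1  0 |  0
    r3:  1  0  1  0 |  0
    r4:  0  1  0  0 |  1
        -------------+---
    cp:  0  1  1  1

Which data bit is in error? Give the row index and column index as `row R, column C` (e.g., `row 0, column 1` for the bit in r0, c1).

row 0, column 2

Recompute each row's even parity and compare to rp:
  r0: data parity 1, sent rp 0 → mismatch
  r1: data parity 0, sent rp 0 → ok
  r2: data parity 0, sent rp 0 → ok
  r3: data parity 0, sent rp 0 → ok
  r4: data parity 1, sent rp 1 → ok
Recompute each column's even parity and compare to cp:
  c0: data parity 0, sent cp 0 → ok
  c1: data parity 1, sent cp 1 → ok
  c2: data parity 0, sent cp 1 → mismatch
  c3: data parity 1, sent cp 1 → ok
Exactly one row (r0) and one column (c2) fail → the flipped bit is at their intersection.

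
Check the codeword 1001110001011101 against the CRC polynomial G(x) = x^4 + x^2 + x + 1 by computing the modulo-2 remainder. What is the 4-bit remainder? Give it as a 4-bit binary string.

0010

Modulo-2 division of 1001110001011101 by 10111:
  pos 0: 10011 XOR 10111 = 00100
  pos 2: 10010 XOR 10111 = 00101
  pos 4: 10100 XOR 10111 = 00011
  pos 7: 11101 XOR 10111 = 01010
  pos 8: 10101 XOR 10111 = 00010
  pos 11: 10101 XOR 10111 = 00010
Remainder = 0010 (nonzero — an error is detected).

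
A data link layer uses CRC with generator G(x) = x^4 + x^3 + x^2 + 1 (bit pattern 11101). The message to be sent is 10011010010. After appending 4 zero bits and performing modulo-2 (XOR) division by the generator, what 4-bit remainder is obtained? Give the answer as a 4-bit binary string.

Append 4 zeros: 100110100100000. Divide by 11101 (XOR where the leading bit is 1):
  pos 0: 10011 XOR 11101 = 01110
  pos 1: 11100 XOR 11101 = 00001
  pos 5: 11001 XOR 11101 = 00100
  pos 7: 10000 XOR 11101 = 01101
  pos 8: 11010 XOR 11101 = 00111
  pos 10: 11100 XOR 11101 = 00001
Remainder (last 4 bits) = 0001. This is the CRC / FCS.

0001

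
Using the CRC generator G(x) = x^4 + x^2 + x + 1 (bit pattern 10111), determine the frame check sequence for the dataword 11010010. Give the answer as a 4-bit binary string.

0011

Append 4 zeros: 110100100000. Divide by 10111 (XOR where the leading bit is 1):
  pos 0: 11010 XOR 10111 = 01101
  pos 1: 11010 XOR 10111 = 01101
  pos 2: 11011 XOR 10111 = 01100
  pos 3: 11000 XOR 10111 = 01111
  pos 4: 11110 XOR 10111 = 01001
  pos 5: 10010 XOR 10111 = 00101
  pos 7: 10100 XOR 10111 = 00011
Remainder (last 4 bits) = 0011. This is the CRC / FCS.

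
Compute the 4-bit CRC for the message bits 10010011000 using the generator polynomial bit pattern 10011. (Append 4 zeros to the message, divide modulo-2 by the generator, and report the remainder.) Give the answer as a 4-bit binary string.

Append 4 zeros: 100100110000000. Divide by 10011 (XOR where the leading bit is 1):
  pos 0: 10010 XOR 10011 = 00001
  pos 4: 10110 XOR 10011 = 00101
  pos 6: 10100 XOR 10011 = 00111
  pos 8: 11100 XOR 10011 = 01111
  pos 9: 11110 XOR 10011 = 01101
  pos 10: 11010 XOR 10011 = 01001
Remainder (last 4 bits) = 1001. This is the CRC / FCS.

1001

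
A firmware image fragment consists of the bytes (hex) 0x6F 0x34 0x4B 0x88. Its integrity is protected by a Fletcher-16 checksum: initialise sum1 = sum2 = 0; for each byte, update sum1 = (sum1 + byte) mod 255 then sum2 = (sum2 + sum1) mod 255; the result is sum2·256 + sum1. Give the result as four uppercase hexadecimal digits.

Running sums (mod 255):
  after byte 0 (0x6F): sum1=111, sum2=111
  after byte 1 (0x34): sum1=163, sum2=19
  after byte 2 (0x4B): sum1=238, sum2=2
  after byte 3 (0x88): sum1=119, sum2=121
Checksum = sum2·256 + sum1 = 121·256 + 119 = 31095 = 0x7977.

7977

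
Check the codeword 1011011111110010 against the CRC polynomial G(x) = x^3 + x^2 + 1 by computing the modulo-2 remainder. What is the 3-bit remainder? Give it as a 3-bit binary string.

101

Modulo-2 division of 1011011111110010 by 1101:
  pos 0: 1011 XOR 1101 = 0110
  pos 1: 1100 XOR 1101 = 0001
  pos 4: 1111 XOR 1101 = 0010
  pos 6: 1011 XOR 1101 = 0110
  pos 7: 1101 XOR 1101 = 0000
  pos 11: 1001 XOR 1101 = 0100
  pos 12: 1000 XOR 1101 = 0101
Remainder = 101 (nonzero — an error is detected).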